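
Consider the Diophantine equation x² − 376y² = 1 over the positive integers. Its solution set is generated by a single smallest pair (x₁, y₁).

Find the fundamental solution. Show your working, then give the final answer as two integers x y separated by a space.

d=376: √d = [19; 2,1,1,3,1,…,1,2,38] (ℓ=16, even), read p_15/q_15
i=0: a=19 ⇒ p=19, q=1
i=1: a=2 ⇒ p=39, q=2
…
i=4: a=3 ⇒ p=349, q=18
…
i=6: a=2 ⇒ p=1241, q=64
i=7: a=2 ⇒ p=2928, q=151
…
i=9: a=2 ⇒ p=28834, q=1487
i=10: a=2 ⇒ p=70621, q=3642
i=11: a=1 ⇒ p=99455, q=5129
i=12: a=3 ⇒ p=368986, q=19029
i=13: a=1 ⇒ p=468441, q=24158
i=14: a=1 ⇒ p=837427, q=43187
i=15: a=2 ⇒ p=2143295, q=110532
(x₁, y₁) = (2143295, 110532);  2143295² − 376·110532² = 1 ✓

2143295 110532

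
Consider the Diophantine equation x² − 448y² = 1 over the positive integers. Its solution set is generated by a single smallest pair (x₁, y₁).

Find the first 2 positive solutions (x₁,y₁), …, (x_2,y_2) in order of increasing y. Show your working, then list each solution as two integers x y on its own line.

d=448: √d = [21; 6,42] (ℓ=2, even), read p_1/q_1
step 0: (21, 1)  from 21·(1,0) + (0,1)
step 1: (127, 6)  from 6·(21,1) + (1,0)
→ (127, 6).  Check: 127²=16129, 448·6²=16128, difference 1.
k=2:  x_2 = 127·127+448·6·6 = 32257,  y_2 = 127·6+6·127 = 1524

127 6
32257 1524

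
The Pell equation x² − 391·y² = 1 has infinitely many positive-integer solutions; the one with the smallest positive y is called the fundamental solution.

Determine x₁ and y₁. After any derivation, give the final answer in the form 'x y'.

d=391: √d = [19; 1,3,2,2,1,…,3,1,38] (ℓ=16, even), read p_15/q_15
k=0  a_k=19  p_k/q_k = 19/1
k=1  a_k=1  p_k/q_k = 20/1
…
k=4  a_k=2  p_k/q_k = 435/22
…
k=6  a_k=1  p_k/q_k = 1048/53
…
k=8  a_k=19  p_k/q_k = 52519/2656
…
k=12  a_k=2  p_k/q_k = 696292/35213
…
k=14  a_k=3  p_k/q_k = 5678083/287153
k=15  a_k=1  p_k/q_k = 7338680/371133
(x₁, y₁) = (7338680, 371133);  7338680² − 391·371133² = 1 ✓

7338680 371133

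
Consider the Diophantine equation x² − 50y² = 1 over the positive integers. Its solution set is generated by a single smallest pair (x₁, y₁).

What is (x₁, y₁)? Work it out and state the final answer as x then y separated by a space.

d=50: √d = [7; 14] (ℓ=1, odd), read p_1/q_1
i=0: a=7 ⇒ p=7, q=1
i=1: a=14 ⇒ p=99, q=14
fundamental: x₁=99, y₁=14  (since 9801 − 50·196 = 1)

99 14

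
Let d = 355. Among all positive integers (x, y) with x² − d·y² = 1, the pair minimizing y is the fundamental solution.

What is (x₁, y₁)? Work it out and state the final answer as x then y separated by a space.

√355 = [18; 1,5,3,3,1,6,1,3,3,5,1,36, …], period ℓ=12 (even) → k=11
i=0: a=18 ⇒ p=18, q=1
i=1: a=1 ⇒ p=19, q=1
…
i=8: a=3 ⇒ p=46463, q=2466
i=9: a=3 ⇒ p=151391, q=8035
i=10: a=5 ⇒ p=803418, q=42641
i=11: a=1 ⇒ p=954809, q=50676
→ (954809, 50676).  Check: 954809²=911660226481, 355·50676²=911660226480, difference 1.

954809 50676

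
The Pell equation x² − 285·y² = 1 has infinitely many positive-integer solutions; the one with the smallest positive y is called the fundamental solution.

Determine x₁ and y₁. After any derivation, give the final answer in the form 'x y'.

[16; 1,7,2,7,1,32] for √285; ℓ=6 ⇒ convergent index 5
step 0: (16, 1)  from 16·(1,0) + (0,1)
step 1: (17, 1)  from 1·(16,1) + (1,0)
…
step 4: (2144, 127)  from 7·(287,17) + (135,8)
step 5: (2431, 144)  from 1·(2144,127) + (287,17)
fundamental: x₁=2431, y₁=144  (since 5909761 − 285·20736 = 1)

2431 144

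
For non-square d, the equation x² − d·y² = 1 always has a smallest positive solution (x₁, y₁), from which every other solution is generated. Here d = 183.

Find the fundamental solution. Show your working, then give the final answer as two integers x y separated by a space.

d=183: √d = [13; 1,1,8,1,1,26] (ℓ=6, even), read p_5/q_5
k=0  a_k=13  p_k/q_k = 13/1
…
k=4  a_k=1  p_k/q_k = 257/19
k=5  a_k=1  p_k/q_k = 487/36
fundamental: x₁=487, y₁=36  (since 237169 − 183·1296 = 1)

487 36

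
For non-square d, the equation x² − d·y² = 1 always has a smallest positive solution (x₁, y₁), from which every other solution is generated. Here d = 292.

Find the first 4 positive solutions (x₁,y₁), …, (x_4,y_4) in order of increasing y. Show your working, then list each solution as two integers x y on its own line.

[17; 11,2,1,3,8,3,1,2,11,34] for √292; ℓ=10 ⇒ convergent index 9
k=0  a_k=17  p_k/q_k = 17/1
k=1  a_k=11  p_k/q_k = 188/11
…
k=3  a_k=1  p_k/q_k = 581/34
k=4  a_k=3  p_k/q_k = 2136/125
…
k=6  a_k=3  p_k/q_k = 55143/3227
k=7  a_k=1  p_k/q_k = 72812/4261
k=8  a_k=2  p_k/q_k = 200767/11749
k=9  a_k=11  p_k/q_k = 2281249/133500
→ (2281249, 133500).  Check: 2281249²=5204097000001, 292·133500²=5204097000000, difference 1.
(2281249+133500√292)^2 = 10408194000001 + 609093483000√292
(2281249+133500√292)^3 = 47487364308614281249 + 2778987798000400500√292
(2281249+133500√292)^4 = 216661004683313632776000001 + 12679126270400622186966000√292

2281249 133500
10408194000001 609093483000
47487364308614281249 2778987798000400500
216661004683313632776000001 12679126270400622186966000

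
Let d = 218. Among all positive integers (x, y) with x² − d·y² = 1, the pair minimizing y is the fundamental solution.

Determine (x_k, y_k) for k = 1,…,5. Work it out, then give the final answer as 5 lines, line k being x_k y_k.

126003 8534
31753512017 2150619204
8002075549230099 541968943114690
2016571050827526816577 136579425476409948936
508188004226839647389073363 34418834696066196648450926

[14; 1,3,3,1,28] for √218; ℓ=5 ⇒ convergent index 9
a_0=14:  p_0=14·1+0=14,  q_0=14·0+1=1
a_1=1:  p_1=1·14+1=15,  q_1=1·1+0=1
…
a_5=28:  p_5=28·251+192=7220,  q_5=28·17+13=489
a_6=1:  p_6=1·7220+251=7471,  q_6=1·489+17=506
…
a_8=3:  p_8=3·29633+7471=96370,  q_8=3·2007+506=6527
a_9=1:  p_9=1·96370+29633=126003,  q_9=1·6527+2007=8534
(x₁, y₁) = (126003, 8534);  126003² − 218·8534² = 1 ✓
k=2:  x_2 = 126003·126003+218·8534·8534 = 31753512017,  y_2 = 126003·8534+8534·126003 = 2150619204
k=3:  x_3 = 126003·31753512017+218·8534·2150619204 = 8002075549230099,  y_3 = 126003·2150619204+8534·31753512017 = 541968943114690
k=4:  x_4 = 126003·8002075549230099+218·8534·541968943114690 = 2016571050827526816577,  y_4 = 126003·541968943114690+8534·8002075549230099 = 136579425476409948936
k=5:  x_5 = 126003·2016571050827526816577+218·8534·136579425476409948936 = 508188004226839647389073363,  y_5 = 126003·136579425476409948936+8534·2016571050827526816577 = 34418834696066196648450926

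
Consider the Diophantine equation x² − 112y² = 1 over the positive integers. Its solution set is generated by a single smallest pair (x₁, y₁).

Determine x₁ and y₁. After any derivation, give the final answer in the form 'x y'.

[10; 1,1,2,1,1,20] for √112; ℓ=6 ⇒ convergent index 5
i=0: a=10 ⇒ p=10, q=1
i=1: a=1 ⇒ p=11, q=1
i=2: a=1 ⇒ p=21, q=2
i=3: a=2 ⇒ p=53, q=5
i=4: a=1 ⇒ p=74, q=7
i=5: a=1 ⇒ p=127, q=12
(x₁, y₁) = (127, 12);  127² − 112·12² = 1 ✓

127 12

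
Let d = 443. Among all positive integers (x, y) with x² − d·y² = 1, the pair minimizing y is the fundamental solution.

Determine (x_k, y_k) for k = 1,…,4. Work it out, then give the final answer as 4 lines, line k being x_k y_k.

442 21
390727 18564
345402226 16410555
305335177057 14506912056

√443 = [21; 21,42, …], period ℓ=2 (even) → k=1
step 0: (21, 1)  from 21·(1,0) + (0,1)
step 1: (442, 21)  from 21·(21,1) + (1,0)
→ (442, 21).  Check: 442²=195364, 443·21²=195363, difference 1.
(442+21√443)^2 = 390727 + 18564√443
(442+21√443)^3 = 345402226 + 16410555√443
(442+21√443)^4 = 305335177057 + 14506912056√443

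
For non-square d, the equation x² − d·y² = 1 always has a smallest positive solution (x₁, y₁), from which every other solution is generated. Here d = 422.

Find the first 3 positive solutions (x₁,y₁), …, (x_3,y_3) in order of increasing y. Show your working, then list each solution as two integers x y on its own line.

d=422: √d = [20; 1,1,5,2,1,…,1,1,40] (ℓ=14, even), read p_13/q_13
i=0: a=20 ⇒ p=20, q=1
…
i=2: a=1 ⇒ p=41, q=2
i=3: a=5 ⇒ p=226, q=11
i=4: a=2 ⇒ p=493, q=24
i=5: a=1 ⇒ p=719, q=35
i=6: a=3 ⇒ p=2650, q=129
i=7: a=20 ⇒ p=53719, q=2615
…
i=12: a=1 ⇒ p=3810680, q=185501
i=13: a=1 ⇒ p=7022501, q=341850
fundamental: x₁=7022501, y₁=341850  (since 49315520295001 − 422·116861422500 = 1)
(x_2, y_2) = (7022501·7022501 + 422·341850·341850, 7022501·341850 + 341850·7022501) = (98631040590001, 4801283933700)
(x_3, y_3) = (7022501·98631040590001 + 422·341850·4801283933700, 7022501·4801283933700 + 341850·98631040590001) = (1385273162348638202501, 67434042451384025550)

7022501 341850
98631040590001 4801283933700
1385273162348638202501 67434042451384025550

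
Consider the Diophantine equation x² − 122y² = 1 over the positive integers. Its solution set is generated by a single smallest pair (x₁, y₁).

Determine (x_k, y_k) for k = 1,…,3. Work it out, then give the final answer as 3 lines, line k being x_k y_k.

243 22
118097 10692
57394899 5196290

√122 → a₀=11, period (22); ℓ=1 odd so k=1
a_0=11:  p_0=11·1+0=11,  q_0=11·0+1=1
a_1=22:  p_1=22·11+1=243,  q_1=22·1+0=22
fundamental: x₁=243, y₁=22  (since 59049 − 122·484 = 1)
(243+22√122)^2 = 118097 + 10692√122
(243+22√122)^3 = 57394899 + 5196290√122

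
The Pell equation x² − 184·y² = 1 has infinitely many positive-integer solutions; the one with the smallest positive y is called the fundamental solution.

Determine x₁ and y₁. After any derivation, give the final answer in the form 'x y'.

[13; 1,1,3,2,1,2,1,2,3,1,1,26] for √184; ℓ=12 ⇒ convergent index 11
step 0: (13, 1)  from 13·(1,0) + (0,1)
step 1: (14, 1)  from 1·(13,1) + (1,0)
…
step 3: (95, 7)  from 3·(27,2) + (14,1)
step 4: (217, 16)  from 2·(95,7) + (27,2)
step 5: (312, 23)  from 1·(217,16) + (95,7)
step 6: (841, 62)  from 2·(312,23) + (217,16)
…
step 10: (13741, 1013)  from 1·(10594,781) + (3147,232)
step 11: (24335, 1794)  from 1·(13741,1013) + (10594,781)
fundamental: x₁=24335, y₁=1794  (since 592192225 − 184·3218436 = 1)

24335 1794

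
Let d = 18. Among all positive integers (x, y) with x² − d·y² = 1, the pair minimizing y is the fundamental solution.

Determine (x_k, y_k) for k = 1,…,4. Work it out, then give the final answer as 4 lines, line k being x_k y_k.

17 4
577 136
19601 4620
665857 156944

√18 → a₀=4, period (4,8); ℓ=2 even so k=1
step 0: (4, 1)  from 4·(1,0) + (0,1)
step 1: (17, 4)  from 4·(4,1) + (1,0)
fundamental: x₁=17, y₁=4  (since 289 − 18·16 = 1)
(17+4√18)^2 = 577 + 136√18
(17+4√18)^3 = 19601 + 4620√18
(17+4√18)^4 = 665857 + 156944√18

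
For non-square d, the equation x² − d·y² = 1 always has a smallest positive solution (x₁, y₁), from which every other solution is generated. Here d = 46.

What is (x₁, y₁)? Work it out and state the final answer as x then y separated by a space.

[6; 1,3,1,1,2,6,2,1,1,3,1,12] for √46; ℓ=12 ⇒ convergent index 11
k=0  a_k=6  p_k/q_k = 6/1
…
k=2  a_k=3  p_k/q_k = 27/4
…
k=4  a_k=1  p_k/q_k = 61/9
k=5  a_k=2  p_k/q_k = 156/23
k=6  a_k=6  p_k/q_k = 997/147
…
k=9  a_k=1  p_k/q_k = 5297/781
k=10  a_k=3  p_k/q_k = 19038/2807
k=11  a_k=1  p_k/q_k = 24335/3588
fundamental: x₁=24335, y₁=3588  (since 592192225 − 46·12873744 = 1)

24335 3588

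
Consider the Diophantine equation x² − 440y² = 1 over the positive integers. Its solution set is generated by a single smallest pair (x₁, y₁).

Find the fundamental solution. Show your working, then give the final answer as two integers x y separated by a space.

21 1

√440 = [20; 1,40, …], period ℓ=2 (even) → k=1
a_0=20:  p_0=20·1+0=20,  q_0=20·0+1=1
a_1=1:  p_1=1·20+1=21,  q_1=1·1+0=1
(x₁, y₁) = (21, 1);  21² − 440·1² = 1 ✓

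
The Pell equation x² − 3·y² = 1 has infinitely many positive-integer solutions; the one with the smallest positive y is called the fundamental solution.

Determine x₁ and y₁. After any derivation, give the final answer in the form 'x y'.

[1; 1,2] for √3; ℓ=2 ⇒ convergent index 1
step 0: (1, 1)  from 1·(1,0) + (0,1)
step 1: (2, 1)  from 1·(1,1) + (1,0)
→ (2, 1).  Check: 2²=4, 3·1²=3, difference 1.

2 1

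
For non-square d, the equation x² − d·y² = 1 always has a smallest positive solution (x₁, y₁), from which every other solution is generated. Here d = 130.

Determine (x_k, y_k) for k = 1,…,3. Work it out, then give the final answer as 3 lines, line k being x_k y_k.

6499 570
84474001 7408860
1097993058499 96300361710

√130 = [11; 2,2,22, …], period ℓ=3 (odd) → k=5
a_0=11:  p_0=11·1+0=11,  q_0=11·0+1=1
a_1=2:  p_1=2·11+1=23,  q_1=2·1+0=2
a_2=2:  p_2=2·23+11=57,  q_2=2·2+1=5
a_3=22:  p_3=22·57+23=1277,  q_3=22·5+2=112
a_4=2:  p_4=2·1277+57=2611,  q_4=2·112+5=229
a_5=2:  p_5=2·2611+1277=6499,  q_5=2·229+112=570
→ (6499, 570).  Check: 6499²=42237001, 130·570²=42237000, difference 1.
(6499+570√130)^2 = 84474001 + 7408860√130
(6499+570√130)^3 = 1097993058499 + 96300361710√130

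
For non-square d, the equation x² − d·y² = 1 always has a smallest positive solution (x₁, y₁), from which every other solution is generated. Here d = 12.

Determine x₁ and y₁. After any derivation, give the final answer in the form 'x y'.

7 2

d=12: √d = [3; 2,6] (ℓ=2, even), read p_1/q_1
step 0: (3, 1)  from 3·(1,0) + (0,1)
step 1: (7, 2)  from 2·(3,1) + (1,0)
→ (7, 2).  Check: 7²=49, 12·2²=48, difference 1.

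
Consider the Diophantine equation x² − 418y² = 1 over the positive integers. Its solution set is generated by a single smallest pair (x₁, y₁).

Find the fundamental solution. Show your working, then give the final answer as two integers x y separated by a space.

√418 = [20; 2,4,20,4,2,40, …], period ℓ=6 (even) → k=5
a_0=20:  p_0=20·1+0=20,  q_0=20·0+1=1
a_1=2:  p_1=2·20+1=41,  q_1=2·1+0=2
a_2=4:  p_2=4·41+20=184,  q_2=4·2+1=9
…
a_4=4:  p_4=4·3721+184=15068,  q_4=4·182+9=737
a_5=2:  p_5=2·15068+3721=33857,  q_5=2·737+182=1656
(x₁, y₁) = (33857, 1656);  33857² − 418·1656² = 1 ✓

33857 1656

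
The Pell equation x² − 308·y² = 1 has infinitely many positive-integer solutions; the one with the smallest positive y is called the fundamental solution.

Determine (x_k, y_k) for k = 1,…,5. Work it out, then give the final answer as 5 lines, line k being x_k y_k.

351 20
246401 14040
172973151 9856060
121426905601 6918940080
85241514758751 4857086080100

d=308: √d = [17; 1,1,4,1,1,34] (ℓ=6, even), read p_5/q_5
a_0=17:  p_0=17·1+0=17,  q_0=17·0+1=1
…
a_2=1:  p_2=1·18+17=35,  q_2=1·1+1=2
a_3=4:  p_3=4·35+18=158,  q_3=4·2+1=9
a_4=1:  p_4=1·158+35=193,  q_4=1·9+2=11
a_5=1:  p_5=1·193+158=351,  q_5=1·11+9=20
(x₁, y₁) = (351, 20);  351² − 308·20² = 1 ✓
n=2: (351,20)∘(351,20) = (351·351+308·20·20, 351·20+20·351) = (246401,14040)
n=3: (246401,14040)∘(351,20) = (351·246401+308·20·14040, 351·14040+20·246401) = (172973151,9856060)
n=4: (172973151,9856060)∘(351,20) = (351·172973151+308·20·9856060, 351·9856060+20·172973151) = (121426905601,6918940080)
n=5: (121426905601,6918940080)∘(351,20) = (351·121426905601+308·20·6918940080, 351·6918940080+20·121426905601) = (85241514758751,4857086080100)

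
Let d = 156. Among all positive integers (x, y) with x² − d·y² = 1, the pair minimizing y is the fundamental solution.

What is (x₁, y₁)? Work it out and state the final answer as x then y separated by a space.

√156 → a₀=12, period (2,24); ℓ=2 even so k=1
step 0: (12, 1)  from 12·(1,0) + (0,1)
step 1: (25, 2)  from 2·(12,1) + (1,0)
fundamental: x₁=25, y₁=2  (since 625 − 156·4 = 1)

25 2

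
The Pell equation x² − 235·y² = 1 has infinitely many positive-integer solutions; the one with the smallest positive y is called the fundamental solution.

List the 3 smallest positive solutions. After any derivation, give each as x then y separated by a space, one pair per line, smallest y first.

46 3
4231 276
389206 25389

√235 → a₀=15, period (3,30); ℓ=2 even so k=1
k=0  a_k=15  p_k/q_k = 15/1
k=1  a_k=3  p_k/q_k = 46/3
fundamental: x₁=46, y₁=3  (since 2116 − 235·9 = 1)
(x_2, y_2) = (46·46 + 235·3·3, 46·3 + 3·46) = (4231, 276)
(x_3, y_3) = (46·4231 + 235·3·276, 46·276 + 3·4231) = (389206, 25389)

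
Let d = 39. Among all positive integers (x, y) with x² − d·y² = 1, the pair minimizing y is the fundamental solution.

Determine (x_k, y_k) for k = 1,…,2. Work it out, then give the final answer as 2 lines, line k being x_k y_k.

25 4
1249 200

√39 → a₀=6, period (4,12); ℓ=2 even so k=1
step 0: (6, 1)  from 6·(1,0) + (0,1)
step 1: (25, 4)  from 4·(6,1) + (1,0)
fundamental: x₁=25, y₁=4  (since 625 − 39·16 = 1)
(x_2, y_2) = (25·25 + 39·4·4, 25·4 + 4·25) = (1249, 200)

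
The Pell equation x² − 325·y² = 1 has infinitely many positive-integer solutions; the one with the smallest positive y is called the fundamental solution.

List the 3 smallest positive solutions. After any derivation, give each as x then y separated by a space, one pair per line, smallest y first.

√325 = [18; 36, …], period ℓ=1 (odd) → k=1
step 0: (18, 1)  from 18·(1,0) + (0,1)
step 1: (649, 36)  from 36·(18,1) + (1,0)
fundamental: x₁=649, y₁=36  (since 421201 − 325·1296 = 1)
(649+36√325)^2 = 842401 + 46728√325
(649+36√325)^3 = 1093435849 + 60652908√325

649 36
842401 46728
1093435849 60652908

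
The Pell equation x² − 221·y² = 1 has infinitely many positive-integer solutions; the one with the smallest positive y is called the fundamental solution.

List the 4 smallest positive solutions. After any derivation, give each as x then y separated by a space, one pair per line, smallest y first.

1665 112
5544449 372960
18463013505 1241956688
61481829427201 4135715398080

√221 → a₀=14, period (1,6,2,6,1,28); ℓ=6 even so k=5
step 0: (14, 1)  from 14·(1,0) + (0,1)
step 1: (15, 1)  from 1·(14,1) + (1,0)
step 2: (104, 7)  from 6·(15,1) + (14,1)
step 3: (223, 15)  from 2·(104,7) + (15,1)
step 4: (1442, 97)  from 6·(223,15) + (104,7)
step 5: (1665, 112)  from 1·(1442,97) + (223,15)
fundamental: x₁=1665, y₁=112  (since 2772225 − 221·12544 = 1)
k=2:  x_2 = 1665·1665+221·112·112 = 5544449,  y_2 = 1665·112+112·1665 = 372960
k=3:  x_3 = 1665·5544449+221·112·372960 = 18463013505,  y_3 = 1665·372960+112·5544449 = 1241956688
k=4:  x_4 = 1665·18463013505+221·112·1241956688 = 61481829427201,  y_4 = 1665·1241956688+112·18463013505 = 4135715398080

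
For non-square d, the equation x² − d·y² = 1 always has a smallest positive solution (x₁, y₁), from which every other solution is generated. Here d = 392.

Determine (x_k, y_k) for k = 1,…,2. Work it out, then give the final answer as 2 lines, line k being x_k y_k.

99 5
19601 990

[19; 1,3,1,38] for √392; ℓ=4 ⇒ convergent index 3
i=0: a=19 ⇒ p=19, q=1
i=1: a=1 ⇒ p=20, q=1
i=2: a=3 ⇒ p=79, q=4
i=3: a=1 ⇒ p=99, q=5
(x₁, y₁) = (99, 5);  99² − 392·5² = 1 ✓
(99+5√392)^2 = 19601 + 990√392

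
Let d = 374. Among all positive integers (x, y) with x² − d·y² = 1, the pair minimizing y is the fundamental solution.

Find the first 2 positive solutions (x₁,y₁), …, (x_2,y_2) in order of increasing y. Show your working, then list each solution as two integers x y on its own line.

3365 174
22646449 1171020

√374 = [19; 2,1,18,1,2,38, …], period ℓ=6 (even) → k=5
i=0: a=19 ⇒ p=19, q=1
…
i=2: a=1 ⇒ p=58, q=3
i=3: a=18 ⇒ p=1083, q=56
i=4: a=1 ⇒ p=1141, q=59
i=5: a=2 ⇒ p=3365, q=174
(x₁, y₁) = (3365, 174);  3365² − 374·174² = 1 ✓
(3365+174√374)^2 = 22646449 + 1171020√374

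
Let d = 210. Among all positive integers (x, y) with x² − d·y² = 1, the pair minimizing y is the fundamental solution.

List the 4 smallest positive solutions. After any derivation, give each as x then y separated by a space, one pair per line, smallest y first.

d=210: √d = [14; 2,28] (ℓ=2, even), read p_1/q_1
step 0: (14, 1)  from 14·(1,0) + (0,1)
step 1: (29, 2)  from 2·(14,1) + (1,0)
(x₁, y₁) = (29, 2);  29² − 210·2² = 1 ✓
k=2:  x_2 = 29·29+210·2·2 = 1681,  y_2 = 29·2+2·29 = 116
k=3:  x_3 = 29·1681+210·2·116 = 97469,  y_3 = 29·116+2·1681 = 6726
k=4:  x_4 = 29·97469+210·2·6726 = 5651521,  y_4 = 29·6726+2·97469 = 389992

29 2
1681 116
97469 6726
5651521 389992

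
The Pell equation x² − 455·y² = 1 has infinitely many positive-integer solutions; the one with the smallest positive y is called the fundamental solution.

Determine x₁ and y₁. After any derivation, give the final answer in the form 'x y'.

64 3

[21; 3,42] for √455; ℓ=2 ⇒ convergent index 1
step 0: (21, 1)  from 21·(1,0) + (0,1)
step 1: (64, 3)  from 3·(21,1) + (1,0)
fundamental: x₁=64, y₁=3  (since 4096 − 455·9 = 1)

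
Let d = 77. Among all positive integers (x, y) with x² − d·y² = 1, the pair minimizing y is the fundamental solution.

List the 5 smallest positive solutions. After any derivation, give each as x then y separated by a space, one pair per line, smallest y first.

√77 → a₀=8, period (1,3,2,3,1,16); ℓ=6 even so k=5
step 0: (8, 1)  from 8·(1,0) + (0,1)
…
step 2: (35, 4)  from 3·(9,1) + (8,1)
step 3: (79, 9)  from 2·(35,4) + (9,1)
step 4: (272, 31)  from 3·(79,9) + (35,4)
step 5: (351, 40)  from 1·(272,31) + (79,9)
(x₁, y₁) = (351, 40);  351² − 77·40² = 1 ✓
n=2: (351,40)∘(351,40) = (351·351+77·40·40, 351·40+40·351) = (246401,28080)
n=3: (246401,28080)∘(351,40) = (351·246401+77·40·28080, 351·28080+40·246401) = (172973151,19712120)
n=4: (172973151,19712120)∘(351,40) = (351·172973151+77·40·19712120, 351·19712120+40·172973151) = (121426905601,13837880160)
n=5: (121426905601,13837880160)∘(351,40) = (351·121426905601+77·40·13837880160, 351·13837880160+40·121426905601) = (85241514758751,9714172160200)

351 40
246401 28080
172973151 19712120
121426905601 13837880160
85241514758751 9714172160200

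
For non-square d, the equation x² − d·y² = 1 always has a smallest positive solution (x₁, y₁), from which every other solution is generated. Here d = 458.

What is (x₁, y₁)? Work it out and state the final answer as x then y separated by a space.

22899 1070

√458 → a₀=21, period (2,2,42); ℓ=3 odd so k=5
a_0=21:  p_0=21·1+0=21,  q_0=21·0+1=1
a_1=2:  p_1=2·21+1=43,  q_1=2·1+0=2
…
a_3=42:  p_3=42·107+43=4537,  q_3=42·5+2=212
a_4=2:  p_4=2·4537+107=9181,  q_4=2·212+5=429
a_5=2:  p_5=2·9181+4537=22899,  q_5=2·429+212=1070
fundamental: x₁=22899, y₁=1070  (since 524364201 − 458·1144900 = 1)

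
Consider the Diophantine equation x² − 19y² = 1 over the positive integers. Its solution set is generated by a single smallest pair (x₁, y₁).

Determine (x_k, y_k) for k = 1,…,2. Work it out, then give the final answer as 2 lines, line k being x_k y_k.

170 39
57799 13260

d=19: √d = [4; 2,1,3,1,2,8] (ℓ=6, even), read p_5/q_5
i=0: a=4 ⇒ p=4, q=1
…
i=2: a=1 ⇒ p=13, q=3
i=3: a=3 ⇒ p=48, q=11
i=4: a=1 ⇒ p=61, q=14
i=5: a=2 ⇒ p=170, q=39
(x₁, y₁) = (170, 39);  170² − 19·39² = 1 ✓
(x_2, y_2) = (170·170 + 19·39·39, 170·39 + 39·170) = (57799, 13260)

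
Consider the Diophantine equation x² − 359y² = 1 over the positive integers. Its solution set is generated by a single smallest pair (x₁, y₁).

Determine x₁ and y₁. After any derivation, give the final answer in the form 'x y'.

d=359: √d = [18; 1,17,1,36] (ℓ=4, even), read p_3/q_3
i=0: a=18 ⇒ p=18, q=1
i=1: a=1 ⇒ p=19, q=1
i=2: a=17 ⇒ p=341, q=18
i=3: a=1 ⇒ p=360, q=19
fundamental: x₁=360, y₁=19  (since 129600 − 359·361 = 1)

360 19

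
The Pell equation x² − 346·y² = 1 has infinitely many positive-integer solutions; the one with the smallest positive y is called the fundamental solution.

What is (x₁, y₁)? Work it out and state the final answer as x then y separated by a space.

17299 930

[18; 1,1,1,1,36] for √346; ℓ=5 ⇒ convergent index 9
step 0: (18, 1)  from 18·(1,0) + (0,1)
step 1: (19, 1)  from 1·(18,1) + (1,0)
step 2: (37, 2)  from 1·(19,1) + (18,1)
…
step 4: (93, 5)  from 1·(56,3) + (37,2)
step 5: (3404, 183)  from 36·(93,5) + (56,3)
…
step 7: (6901, 371)  from 1·(3497,188) + (3404,183)
step 8: (10398, 559)  from 1·(6901,371) + (3497,188)
step 9: (17299, 930)  from 1·(10398,559) + (6901,371)
→ (17299, 930).  Check: 17299²=299255401, 346·930²=299255400, difference 1.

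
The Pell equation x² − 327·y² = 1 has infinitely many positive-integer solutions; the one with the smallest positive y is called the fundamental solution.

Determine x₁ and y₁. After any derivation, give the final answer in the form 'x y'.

√327 → a₀=18, period (12,36); ℓ=2 even so k=1
k=0  a_k=18  p_k/q_k = 18/1
k=1  a_k=12  p_k/q_k = 217/12
(x₁, y₁) = (217, 12);  217² − 327·12² = 1 ✓

217 12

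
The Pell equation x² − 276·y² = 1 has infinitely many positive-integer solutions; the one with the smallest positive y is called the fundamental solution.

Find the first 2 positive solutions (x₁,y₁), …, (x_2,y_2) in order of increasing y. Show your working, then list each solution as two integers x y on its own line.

7775 468
120901249 7277400

√276 = [16; 1,1,1,1,2,2,2,1,1,1,1,32, …], period ℓ=12 (even) → k=11
a_0=16:  p_0=16·1+0=16,  q_0=16·0+1=1
…
a_3=1:  p_3=1·33+17=50,  q_3=1·2+1=3
…
a_5=2:  p_5=2·83+50=216,  q_5=2·5+3=13
a_6=2:  p_6=2·216+83=515,  q_6=2·13+5=31
a_7=2:  p_7=2·515+216=1246,  q_7=2·31+13=75
…
a_10=1:  p_10=1·3007+1761=4768,  q_10=1·181+106=287
a_11=1:  p_11=1·4768+3007=7775,  q_11=1·287+181=468
→ (7775, 468).  Check: 7775²=60450625, 276·468²=60450624, difference 1.
(7775+468√276)^2 = 120901249 + 7277400√276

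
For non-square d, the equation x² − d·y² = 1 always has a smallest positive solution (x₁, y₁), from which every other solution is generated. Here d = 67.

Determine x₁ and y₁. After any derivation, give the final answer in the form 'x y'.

48842 5967

[8; 5,2,1,1,7,1,1,2,5,16] for √67; ℓ=10 ⇒ convergent index 9
step 0: (8, 1)  from 8·(1,0) + (0,1)
…
step 8: (9053, 1106)  from 2·(3577,437) + (1899,232)
step 9: (48842, 5967)  from 5·(9053,1106) + (3577,437)
fundamental: x₁=48842, y₁=5967  (since 2385540964 − 67·35605089 = 1)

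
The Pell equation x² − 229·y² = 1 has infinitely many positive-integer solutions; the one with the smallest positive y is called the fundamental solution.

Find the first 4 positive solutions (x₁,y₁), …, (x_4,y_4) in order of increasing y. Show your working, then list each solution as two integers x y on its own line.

5848201 386460
68402909872801 4520191516920
800067931842043513801 52869977098885735380
9357916158133073035999171201 618388505879356792878585840

√229 → a₀=15, period (7,1,1,7,30); ℓ=5 odd so k=9
i=0: a=15 ⇒ p=15, q=1
…
i=2: a=1 ⇒ p=121, q=8
i=3: a=1 ⇒ p=227, q=15
i=4: a=7 ⇒ p=1710, q=113
i=5: a=30 ⇒ p=51527, q=3405
…
i=7: a=1 ⇒ p=413926, q=27353
i=8: a=1 ⇒ p=776325, q=51301
i=9: a=7 ⇒ p=5848201, q=386460
fundamental: x₁=5848201, y₁=386460  (since 34201454936401 − 229·149351331600 = 1)
(x_2, y_2) = (5848201·5848201 + 229·386460·386460, 5848201·386460 + 386460·5848201) = (68402909872801, 4520191516920)
(x_3, y_3) = (5848201·68402909872801 + 229·386460·4520191516920, 5848201·4520191516920 + 386460·68402909872801) = (800067931842043513801, 52869977098885735380)
(x_4, y_4) = (5848201·800067931842043513801 + 229·386460·52869977098885735380, 5848201·52869977098885735380 + 386460·800067931842043513801) = (9357916158133073035999171201, 618388505879356792878585840)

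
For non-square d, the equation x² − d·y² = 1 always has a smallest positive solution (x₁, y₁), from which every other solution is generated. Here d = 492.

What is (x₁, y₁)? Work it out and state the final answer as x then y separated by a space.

√492 → a₀=22, period (5,1,1,10,1,1,5,44); ℓ=8 even so k=7
step 0: (22, 1)  from 22·(1,0) + (0,1)
step 1: (111, 5)  from 5·(22,1) + (1,0)
…
step 4: (2573, 116)  from 10·(244,11) + (133,6)
…
step 6: (5390, 243)  from 1·(2817,127) + (2573,116)
step 7: (29767, 1342)  from 5·(5390,243) + (2817,127)
(x₁, y₁) = (29767, 1342);  29767² − 492·1342² = 1 ✓

29767 1342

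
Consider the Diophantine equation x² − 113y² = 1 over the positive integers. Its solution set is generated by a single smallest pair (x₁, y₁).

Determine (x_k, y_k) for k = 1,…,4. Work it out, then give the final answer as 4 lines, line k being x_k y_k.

1204353 113296
2900932297217 272896754976
6987493029899166849 657328051091107760
16830816386073401651890177 1583310020631184911403584

√113 → a₀=10, period (1,1,1,2,2,1,1,1,20); ℓ=9 odd so k=17
a_0=10:  p_0=10·1+0=10,  q_0=10·0+1=1
…
a_2=1:  p_2=1·11+10=21,  q_2=1·1+1=2
…
a_4=2:  p_4=2·32+21=85,  q_4=2·3+2=8
a_5=2:  p_5=2·85+32=202,  q_5=2·8+3=19
a_6=1:  p_6=1·202+85=287,  q_6=1·19+8=27
a_7=1:  p_7=1·287+202=489,  q_7=1·27+19=46
a_8=1:  p_8=1·489+287=776,  q_8=1·46+27=73
a_9=20:  p_9=20·776+489=16009,  q_9=20·73+46=1506
…
a_11=1:  p_11=1·16785+16009=32794,  q_11=1·1579+1506=3085
…
a_14=2:  p_14=2·131952+49579=313483,  q_14=2·12413+4664=29490
…
a_16=1:  p_16=1·445435+313483=758918,  q_16=1·41903+29490=71393
a_17=1:  p_17=1·758918+445435=1204353,  q_17=1·71393+41903=113296
fundamental: x₁=1204353, y₁=113296  (since 1450466148609 − 113·12835983616 = 1)
k=2:  x_2 = 1204353·1204353+113·113296·113296 = 2900932297217,  y_2 = 1204353·113296+113296·1204353 = 272896754976
k=3:  x_3 = 1204353·2900932297217+113·113296·272896754976 = 6987493029899166849,  y_3 = 1204353·272896754976+113296·2900932297217 = 657328051091107760
k=4:  x_4 = 1204353·6987493029899166849+113·113296·657328051091107760 = 16830816386073401651890177,  y_4 = 1204353·657328051091107760+113296·6987493029899166849 = 1583310020631184911403584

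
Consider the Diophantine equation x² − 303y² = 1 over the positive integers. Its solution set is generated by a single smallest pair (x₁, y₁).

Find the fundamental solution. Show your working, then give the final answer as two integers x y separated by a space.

[17; 2,2,5,2,2,34] for √303; ℓ=6 ⇒ convergent index 5
a_0=17:  p_0=17·1+0=17,  q_0=17·0+1=1
…
a_2=2:  p_2=2·35+17=87,  q_2=2·2+1=5
a_3=5:  p_3=5·87+35=470,  q_3=5·5+2=27
a_4=2:  p_4=2·470+87=1027,  q_4=2·27+5=59
a_5=2:  p_5=2·1027+470=2524,  q_5=2·59+27=145
(x₁, y₁) = (2524, 145);  2524² − 303·145² = 1 ✓

2524 145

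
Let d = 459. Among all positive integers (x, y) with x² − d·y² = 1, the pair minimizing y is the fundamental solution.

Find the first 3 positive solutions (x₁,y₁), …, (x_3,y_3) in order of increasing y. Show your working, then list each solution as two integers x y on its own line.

499850 23331
499700044999 23324000700
499550134985000450 23317003499766669

√459 → a₀=21, period (2,2,1,4,21,4,1,2,2,42); ℓ=10 even so k=9
step 0: (21, 1)  from 21·(1,0) + (0,1)
…
step 3: (150, 7)  from 1·(107,5) + (43,2)
step 4: (707, 33)  from 4·(150,7) + (107,5)
…
step 6: (60695, 2833)  from 4·(14997,700) + (707,33)
step 7: (75692, 3533)  from 1·(60695,2833) + (14997,700)
step 8: (212079, 9899)  from 2·(75692,3533) + (60695,2833)
step 9: (499850, 23331)  from 2·(212079,9899) + (75692,3533)
(x₁, y₁) = (499850, 23331);  499850² − 459·23331² = 1 ✓
(x_2, y_2) = (499850·499850 + 459·23331·23331, 499850·23331 + 23331·499850) = (499700044999, 23324000700)
(x_3, y_3) = (499850·499700044999 + 459·23331·23324000700, 499850·23324000700 + 23331·499700044999) = (499550134985000450, 23317003499766669)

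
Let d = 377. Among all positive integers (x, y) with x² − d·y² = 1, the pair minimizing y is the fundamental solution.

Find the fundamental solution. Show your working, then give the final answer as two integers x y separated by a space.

d=377: √d = [19; 2,2,2,38] (ℓ=4, even), read p_3/q_3
step 0: (19, 1)  from 19·(1,0) + (0,1)
step 1: (39, 2)  from 2·(19,1) + (1,0)
step 2: (97, 5)  from 2·(39,2) + (19,1)
step 3: (233, 12)  from 2·(97,5) + (39,2)
(x₁, y₁) = (233, 12);  233² − 377·12² = 1 ✓

233 12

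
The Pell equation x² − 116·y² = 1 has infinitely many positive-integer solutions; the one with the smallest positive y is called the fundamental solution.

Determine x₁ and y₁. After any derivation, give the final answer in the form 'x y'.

9801 910

[10; 1,3,2,1,4,1,2,3,1,20] for √116; ℓ=10 ⇒ convergent index 9
a_0=10:  p_0=10·1+0=10,  q_0=10·0+1=1
…
a_2=3:  p_2=3·11+10=43,  q_2=3·1+1=4
a_3=2:  p_3=2·43+11=97,  q_3=2·4+1=9
a_4=1:  p_4=1·97+43=140,  q_4=1·9+4=13
a_5=4:  p_5=4·140+97=657,  q_5=4·13+9=61
a_6=1:  p_6=1·657+140=797,  q_6=1·61+13=74
a_7=2:  p_7=2·797+657=2251,  q_7=2·74+61=209
a_8=3:  p_8=3·2251+797=7550,  q_8=3·209+74=701
a_9=1:  p_9=1·7550+2251=9801,  q_9=1·701+209=910
fundamental: x₁=9801, y₁=910  (since 96059601 − 116·828100 = 1)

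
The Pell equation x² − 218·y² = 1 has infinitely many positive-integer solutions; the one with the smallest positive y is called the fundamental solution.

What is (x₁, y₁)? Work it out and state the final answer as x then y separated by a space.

[14; 1,3,3,1,28] for √218; ℓ=5 ⇒ convergent index 9
step 0: (14, 1)  from 14·(1,0) + (0,1)
step 1: (15, 1)  from 1·(14,1) + (1,0)
step 2: (59, 4)  from 3·(15,1) + (14,1)
step 3: (192, 13)  from 3·(59,4) + (15,1)
…
step 8: (96370, 6527)  from 3·(29633,2007) + (7471,506)
step 9: (126003, 8534)  from 1·(96370,6527) + (29633,2007)
(x₁, y₁) = (126003, 8534);  126003² − 218·8534² = 1 ✓

126003 8534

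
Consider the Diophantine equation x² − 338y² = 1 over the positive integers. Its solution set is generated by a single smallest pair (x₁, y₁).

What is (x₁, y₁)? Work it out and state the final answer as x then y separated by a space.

114243 6214

√338 = [18; 2,1,1,2,36, …], period ℓ=5 (odd) → k=9
i=0: a=18 ⇒ p=18, q=1
…
i=3: a=1 ⇒ p=92, q=5
i=4: a=2 ⇒ p=239, q=13
i=5: a=36 ⇒ p=8696, q=473
…
i=8: a=1 ⇒ p=43958, q=2391
i=9: a=2 ⇒ p=114243, q=6214
(x₁, y₁) = (114243, 6214);  114243² − 338·6214² = 1 ✓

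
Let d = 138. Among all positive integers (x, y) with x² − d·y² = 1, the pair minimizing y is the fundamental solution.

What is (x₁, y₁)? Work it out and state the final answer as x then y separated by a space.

47 4

[11; 1,2,1,22] for √138; ℓ=4 ⇒ convergent index 3
i=0: a=11 ⇒ p=11, q=1
i=1: a=1 ⇒ p=12, q=1
i=2: a=2 ⇒ p=35, q=3
i=3: a=1 ⇒ p=47, q=4
fundamental: x₁=47, y₁=4  (since 2209 − 138·16 = 1)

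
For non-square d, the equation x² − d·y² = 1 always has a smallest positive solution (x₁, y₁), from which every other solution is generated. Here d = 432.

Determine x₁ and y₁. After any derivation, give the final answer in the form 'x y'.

√432 → a₀=20, period (1,3,1,1,1,3,1,40); ℓ=8 even so k=7
i=0: a=20 ⇒ p=20, q=1
…
i=6: a=3 ⇒ p=1060, q=51
i=7: a=1 ⇒ p=1351, q=65
fundamental: x₁=1351, y₁=65  (since 1825201 − 432·4225 = 1)

1351 65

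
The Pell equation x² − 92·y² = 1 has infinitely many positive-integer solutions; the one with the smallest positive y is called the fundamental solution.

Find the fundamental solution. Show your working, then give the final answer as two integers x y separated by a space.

√92 → a₀=9, period (1,1,2,4,2,1,1,18); ℓ=8 even so k=7
step 0: (9, 1)  from 9·(1,0) + (0,1)
step 1: (10, 1)  from 1·(9,1) + (1,0)
step 2: (19, 2)  from 1·(10,1) + (9,1)
step 3: (48, 5)  from 2·(19,2) + (10,1)
step 4: (211, 22)  from 4·(48,5) + (19,2)
step 5: (470, 49)  from 2·(211,22) + (48,5)
step 6: (681, 71)  from 1·(470,49) + (211,22)
step 7: (1151, 120)  from 1·(681,71) + (470,49)
→ (1151, 120).  Check: 1151²=1324801, 92·120²=1324800, difference 1.

1151 120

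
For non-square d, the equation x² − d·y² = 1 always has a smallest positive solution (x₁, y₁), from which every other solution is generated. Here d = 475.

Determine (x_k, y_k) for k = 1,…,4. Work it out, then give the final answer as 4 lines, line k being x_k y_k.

√475 → a₀=21, period (1,3,1,6,2,6,1,3,1,42); ℓ=10 even so k=9
k=0  a_k=21  p_k/q_k = 21/1
k=1  a_k=1  p_k/q_k = 22/1
k=2  a_k=3  p_k/q_k = 87/4
…
k=4  a_k=6  p_k/q_k = 741/34
…
k=7  a_k=1  p_k/q_k = 11878/545
k=8  a_k=3  p_k/q_k = 45921/2107
k=9  a_k=1  p_k/q_k = 57799/2652
fundamental: x₁=57799, y₁=2652  (since 3340724401 − 475·7033104 = 1)
(57799+2652√475)^2 = 6681448801 + 306565896√475
(57799+2652√475)^3 = 772362118440199 + 35438404443156√475
(57799+2652√475)^4 = 89283516160768675201 + 4096608676513381392√475

57799 2652
6681448801 306565896
772362118440199 35438404443156
89283516160768675201 4096608676513381392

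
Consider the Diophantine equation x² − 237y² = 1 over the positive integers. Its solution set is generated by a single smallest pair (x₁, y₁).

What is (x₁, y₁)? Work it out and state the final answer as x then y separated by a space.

[15; 2,1,1,7,10,7,1,1,2,30] for √237; ℓ=10 ⇒ convergent index 9
k=0  a_k=15  p_k/q_k = 15/1
…
k=3  a_k=1  p_k/q_k = 77/5
k=4  a_k=7  p_k/q_k = 585/38
…
k=8  a_k=1  p_k/q_k = 90075/5851
k=9  a_k=2  p_k/q_k = 228151/14820
(x₁, y₁) = (228151, 14820);  228151² − 237·14820² = 1 ✓

228151 14820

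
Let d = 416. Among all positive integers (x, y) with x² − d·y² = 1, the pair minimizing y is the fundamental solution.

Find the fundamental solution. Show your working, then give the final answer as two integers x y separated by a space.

d=416: √d = [20; 2,1,1,9,1,1,2,40] (ℓ=8, even), read p_7/q_7
k=0  a_k=20  p_k/q_k = 20/1
k=1  a_k=2  p_k/q_k = 41/2
k=2  a_k=1  p_k/q_k = 61/3
…
k=4  a_k=9  p_k/q_k = 979/48
…
k=6  a_k=1  p_k/q_k = 2060/101
k=7  a_k=2  p_k/q_k = 5201/255
fundamental: x₁=5201, y₁=255  (since 27050401 − 416·65025 = 1)

5201 255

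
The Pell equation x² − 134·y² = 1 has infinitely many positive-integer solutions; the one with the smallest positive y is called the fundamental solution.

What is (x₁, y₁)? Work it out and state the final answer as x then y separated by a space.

145925 12606

√134 = [11; 1,1,2,1,3,…,1,1,22, …], period ℓ=14 (even) → k=13
i=0: a=11 ⇒ p=11, q=1
i=1: a=1 ⇒ p=12, q=1
i=2: a=1 ⇒ p=23, q=2
i=3: a=2 ⇒ p=58, q=5
i=4: a=1 ⇒ p=81, q=7
…
i=6: a=1 ⇒ p=382, q=33
i=7: a=10 ⇒ p=4121, q=356
i=8: a=1 ⇒ p=4503, q=389
i=9: a=3 ⇒ p=17630, q=1523
i=10: a=1 ⇒ p=22133, q=1912
i=11: a=2 ⇒ p=61896, q=5347
i=12: a=1 ⇒ p=84029, q=7259
i=13: a=1 ⇒ p=145925, q=12606
(x₁, y₁) = (145925, 12606);  145925² − 134·12606² = 1 ✓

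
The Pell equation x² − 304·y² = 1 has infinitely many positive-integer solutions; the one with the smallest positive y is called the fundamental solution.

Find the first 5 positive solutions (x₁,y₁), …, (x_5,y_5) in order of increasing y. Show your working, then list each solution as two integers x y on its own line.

d=304: √d = [17; 2,3,2,1,1,1,1,1,2,3,2,34] (ℓ=12, even), read p_11/q_11
step 0: (17, 1)  from 17·(1,0) + (0,1)
step 1: (35, 2)  from 2·(17,1) + (1,0)
step 2: (122, 7)  from 3·(35,2) + (17,1)
step 3: (279, 16)  from 2·(122,7) + (35,2)
…
step 6: (1081, 62)  from 1·(680,39) + (401,23)
step 7: (1761, 101)  from 1·(1081,62) + (680,39)
step 8: (2842, 163)  from 1·(1761,101) + (1081,62)
step 9: (7445, 427)  from 2·(2842,163) + (1761,101)
step 10: (25177, 1444)  from 3·(7445,427) + (2842,163)
step 11: (57799, 3315)  from 2·(25177,1444) + (7445,427)
(x₁, y₁) = (57799, 3315);  57799² − 304·3315² = 1 ✓
k=2:  x_2 = 57799·57799+304·3315·3315 = 6681448801,  y_2 = 57799·3315+3315·57799 = 383207370
k=3:  x_3 = 57799·6681448801+304·3315·383207370 = 772362118440199,  y_3 = 57799·383207370+3315·6681448801 = 44298005553945
k=4:  x_4 = 57799·772362118440199+304·3315·44298005553945 = 89283516160768675201,  y_4 = 57799·44298005553945+3315·772362118440199 = 5120760845641726740
k=5:  x_5 = 57799·89283516160768675201+304·3315·5120760845641726740 = 10320995900380175197444999,  y_5 = 57799·5120760845641726740+3315·89283516160768675201 = 591949712190194322136575

57799 3315
6681448801 383207370
772362118440199 44298005553945
89283516160768675201 5120760845641726740
10320995900380175197444999 591949712190194322136575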